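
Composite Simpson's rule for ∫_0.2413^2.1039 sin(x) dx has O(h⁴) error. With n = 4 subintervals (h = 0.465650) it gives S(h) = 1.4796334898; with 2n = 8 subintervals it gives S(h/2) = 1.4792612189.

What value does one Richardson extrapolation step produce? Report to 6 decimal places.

1.479236

Method order is 4; weight 2^4 = 16.
A(h/2) − A(h) = 1.4792612189 − 1.4796334898 = -0.0003722709
Correction (A(h/2) − A(h))/(16 − 1) = (-0.0003722709)/15 = -0.0000248181
R = A(h/2) + (A(h/2) − A(h))/15 = 1.4792612189 − 0.0000248181 = 1.4792364008
Correction |R − A(h/2)| = 2.482e-05; gap |A(h/2) − A(h)| = 3.723e-04.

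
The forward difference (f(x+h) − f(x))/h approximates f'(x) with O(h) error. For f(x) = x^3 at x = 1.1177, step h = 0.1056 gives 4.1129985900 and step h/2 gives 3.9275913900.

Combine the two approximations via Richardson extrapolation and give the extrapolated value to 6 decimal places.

3.742184

r = 1, so 2^r = 2.
Numerator 2·A(h/2) − A(h) = 2·3.9275913900 − 4.1129985900 = 3.7421841900
Extrapolated: 3.7421841900 / 1 = 3.7421841900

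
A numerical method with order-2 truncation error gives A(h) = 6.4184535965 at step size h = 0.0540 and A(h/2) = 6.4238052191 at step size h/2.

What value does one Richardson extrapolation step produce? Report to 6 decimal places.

6.425589

The method has order 2: 2^2 = 4.
Difference of the inputs: 6.4238052191 − 6.4184535965 = 0.0053516226
Divide by 2^2 − 1 = 3: 0.0053516226/3 = 0.0017838742
R = 6.4238052191 + 0.0017838742 = 6.4255890933
Gap between inputs: 5.352e-03; correction applied: +0.0017838742.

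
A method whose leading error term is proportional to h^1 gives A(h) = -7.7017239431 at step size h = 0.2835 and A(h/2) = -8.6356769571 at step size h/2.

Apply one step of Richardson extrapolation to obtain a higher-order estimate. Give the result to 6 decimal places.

-9.569630

The method has order 1: 2^1 = 2.
Numerator 2·A(h/2) − A(h) = 2·(-8.6356769571) − (-7.7017239431) = -9.5696299711
Denominator 2 − 1 = 1.
(2·(-8.6356769571) − (-7.7017239431))/(2 − 1) = -9.5696299711
Shift from A(h/2): −0.9339530140.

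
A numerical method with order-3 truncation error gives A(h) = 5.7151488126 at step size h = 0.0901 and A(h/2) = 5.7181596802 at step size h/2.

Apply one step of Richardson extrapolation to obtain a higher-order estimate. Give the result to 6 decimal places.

5.718590

Error is O(h^3); halving h shrinks it by 2^3 = 8.
2^3 × A(h/2) = 45.7452774416; minus A(h) gives 40.0301286290.
R = 40.0301286290/7 = 5.7185898041
Correction |R − A(h/2)| = 4.301e-04; gap |A(h/2) − A(h)| = 3.011e-03.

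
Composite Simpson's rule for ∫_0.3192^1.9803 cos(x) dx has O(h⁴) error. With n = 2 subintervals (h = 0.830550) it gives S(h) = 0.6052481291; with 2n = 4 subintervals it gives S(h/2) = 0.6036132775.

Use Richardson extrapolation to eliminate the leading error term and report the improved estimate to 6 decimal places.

Leading term ∝ h^4; use weight 16 = 2^4.
16 × 0.6036132775 = 9.6578124400; subtract 0.6052481291 → 9.0525643109
Divide by 2^4 − 1 = 15.
R = 9.0525643109/15 = 0.6035042874

0.603504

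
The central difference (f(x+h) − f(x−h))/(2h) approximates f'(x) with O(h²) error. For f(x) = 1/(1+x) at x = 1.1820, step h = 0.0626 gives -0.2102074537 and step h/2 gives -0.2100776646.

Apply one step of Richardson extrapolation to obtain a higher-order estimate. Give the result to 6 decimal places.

The method has order 2: 2^2 = 4.
Weighted: (-0.8403106584) − (-0.2102074537) = -0.6301032047
(4 × (-0.2100776646) − (-0.2102074537))/(4 − 1) = -0.2100344016

-0.210034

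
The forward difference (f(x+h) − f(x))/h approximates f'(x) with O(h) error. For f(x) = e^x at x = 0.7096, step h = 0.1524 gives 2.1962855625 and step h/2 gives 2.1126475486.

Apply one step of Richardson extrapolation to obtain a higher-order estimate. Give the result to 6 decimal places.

2.029010

Order 1 gives 2^r = 2 and 2^r − 1 = 1.
2*2.1126475486 − 2.1962855625 = 2.0290095347
Divide by 2^1 − 1 = 1.
Extrapolated: 2.0290095347 / 1 = 2.0290095347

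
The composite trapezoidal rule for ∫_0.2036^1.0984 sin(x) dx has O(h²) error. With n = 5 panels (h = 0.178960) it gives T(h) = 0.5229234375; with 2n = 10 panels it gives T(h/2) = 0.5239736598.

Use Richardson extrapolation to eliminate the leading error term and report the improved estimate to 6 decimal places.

Method order is 2; weight 2^2 = 4.
4*0.5239736598 − 0.5229234375 = 1.5729712017
1.5729712017 ÷ 3 = 0.5243237339

0.524324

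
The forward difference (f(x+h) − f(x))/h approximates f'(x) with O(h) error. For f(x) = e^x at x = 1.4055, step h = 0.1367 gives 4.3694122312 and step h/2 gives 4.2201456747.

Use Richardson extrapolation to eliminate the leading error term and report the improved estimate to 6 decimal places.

The method has order 1: 2^1 = 2.
Numerator 2 × A(h/2) − A(h) = 2 × 4.2201456747 − 4.3694122312 = 4.0708791182
Divide by 2^1 − 1 = 1.
4.0708791182 ÷ 1 = 4.0708791182
Correction |R − A(h/2)| = 1.493e-01; gap |A(h/2) − A(h)| = 1.493e-01.

4.070879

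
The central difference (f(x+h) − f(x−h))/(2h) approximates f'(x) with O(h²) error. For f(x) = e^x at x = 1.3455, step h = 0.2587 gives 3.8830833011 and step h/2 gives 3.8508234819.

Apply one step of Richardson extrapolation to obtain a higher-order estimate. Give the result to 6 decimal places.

3.840070

Leading term ∝ h^2; use weight 4 = 2^2.
4·3.8508234819 − 3.8830833011 = 11.5202106265
(4·3.8508234819 − 3.8830833011)/(4 − 1) = 3.8400702088
Shift from A(h/2): −0.0107532731.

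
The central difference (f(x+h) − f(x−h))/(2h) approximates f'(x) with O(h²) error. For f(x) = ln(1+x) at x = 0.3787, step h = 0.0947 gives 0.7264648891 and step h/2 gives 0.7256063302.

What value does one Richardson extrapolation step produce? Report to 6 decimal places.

0.725320

The method has order 2: 2^2 = 4.
Numerator 4×A(h/2) − A(h) = 4×0.7256063302 − 0.7264648891 = 2.1759604317
Denominator 4 − 1 = 3.
Result: 0.7253201439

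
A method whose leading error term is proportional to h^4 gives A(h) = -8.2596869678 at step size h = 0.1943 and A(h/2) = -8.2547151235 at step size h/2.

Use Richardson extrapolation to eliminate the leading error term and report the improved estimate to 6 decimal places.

Error is O(h^4); halving h shrinks it by 2^4 = 16.
Top: 16(-8.2547151235) − (-8.2596869678) = -123.8157550082
Extrapolated: (-123.8157550082) / 15 = -8.2543836672

-8.254384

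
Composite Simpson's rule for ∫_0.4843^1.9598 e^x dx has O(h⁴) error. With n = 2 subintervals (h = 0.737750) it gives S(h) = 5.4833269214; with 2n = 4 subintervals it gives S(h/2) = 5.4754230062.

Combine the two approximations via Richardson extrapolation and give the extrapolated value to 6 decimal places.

Order 4 gives 2^r = 16 and 2^r − 1 = 15.
Numerator 16·A(h/2) − A(h) = 16·5.4754230062 − 5.4833269214 = 82.1234411778
Denominator 16 − 1 = 15.
So the Richardson estimate is 5.4748960785.

5.474896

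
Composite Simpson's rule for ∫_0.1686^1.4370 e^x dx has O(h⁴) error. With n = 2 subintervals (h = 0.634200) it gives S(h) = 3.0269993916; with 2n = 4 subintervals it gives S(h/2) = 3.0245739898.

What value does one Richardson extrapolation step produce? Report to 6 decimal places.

r = 4: numerator weight 16, denominator 15.
Top: 16(3.0245739898) − (3.0269993916) = 45.3661844452
Divide by 2^4 − 1 = 15.
So the Richardson estimate is 3.0244122963.

3.024412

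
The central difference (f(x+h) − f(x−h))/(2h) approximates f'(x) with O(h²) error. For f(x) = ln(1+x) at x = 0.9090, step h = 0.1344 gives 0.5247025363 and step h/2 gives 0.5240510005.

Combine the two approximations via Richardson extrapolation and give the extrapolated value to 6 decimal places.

0.523834

The method has order 2: 2^2 = 4.
Top: 4(0.5240510005) − (0.5247025363) = 1.5715014657
Extrapolated: 1.5715014657 / 3 = 0.5238338219
Shift from A(h/2): −0.0002171786.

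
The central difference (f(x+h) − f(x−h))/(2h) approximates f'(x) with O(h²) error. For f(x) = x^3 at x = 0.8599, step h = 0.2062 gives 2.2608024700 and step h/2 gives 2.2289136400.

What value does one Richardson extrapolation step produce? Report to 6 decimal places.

2.218284

Leading term ∝ h^2; use weight 4 = 2^2.
4*2.2289136400 = 8.9156545600; subtract 2.2608024700 → 6.6548520900
(4*2.2289136400 − 2.2608024700)/(4 − 1) = 2.2182840300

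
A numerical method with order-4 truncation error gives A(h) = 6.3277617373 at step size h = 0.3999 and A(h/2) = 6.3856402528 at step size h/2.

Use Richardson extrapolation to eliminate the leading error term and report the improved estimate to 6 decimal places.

6.389499

Method order is 4; weight 2^4 = 16.
16·6.3856402528 − 6.3277617373 = 95.8424823075
(16·6.3856402528 − 6.3277617373)/(16 − 1) = 6.3894988205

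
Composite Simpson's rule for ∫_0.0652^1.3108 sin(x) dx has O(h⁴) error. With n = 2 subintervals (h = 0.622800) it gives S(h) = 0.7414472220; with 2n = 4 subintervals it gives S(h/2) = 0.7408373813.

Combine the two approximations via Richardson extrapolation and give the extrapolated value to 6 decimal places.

0.740797

Order 4 gives 2^r = 16 and 2^r − 1 = 15.
16·0.7408373813 − 0.7414472220 = 11.1119508788
Denominator 16 − 1 = 15.
Result: 0.7407967253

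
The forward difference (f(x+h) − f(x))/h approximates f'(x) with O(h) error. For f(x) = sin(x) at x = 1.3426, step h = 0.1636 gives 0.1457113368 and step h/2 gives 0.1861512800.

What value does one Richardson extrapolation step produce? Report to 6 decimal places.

Order 1 gives 2^r = 2 and 2^r − 1 = 1.
Weighted: 0.3723025600 − 0.1457113368 = 0.2265912232
Extrapolated: 0.2265912232 / 1 = 0.2265912232
Shift from A(h/2): +0.0404399432.

0.226591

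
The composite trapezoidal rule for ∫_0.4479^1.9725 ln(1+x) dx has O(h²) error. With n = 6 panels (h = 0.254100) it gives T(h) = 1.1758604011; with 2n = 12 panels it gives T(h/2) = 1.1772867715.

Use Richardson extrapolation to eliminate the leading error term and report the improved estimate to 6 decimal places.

1.177762

Method order is 2; weight 2^2 = 4.
Numerator 4×A(h/2) − A(h) = 4×1.1772867715 − 1.1758604011 = 3.5332866849
R = 3.5332866849/3 = 1.1777622283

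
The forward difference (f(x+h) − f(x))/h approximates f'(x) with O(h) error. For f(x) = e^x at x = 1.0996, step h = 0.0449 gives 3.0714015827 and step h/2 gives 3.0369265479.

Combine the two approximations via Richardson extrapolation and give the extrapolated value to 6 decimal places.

3.002452

Error is O(h^1); halving h shrinks it by 2^1 = 2.
Numerator 2·A(h/2) − A(h) = 2·3.0369265479 − 3.0714015827 = 3.0024515131
Divide by 2^1 − 1 = 1.
Result: 3.0024515131
Shift from A(h/2): −0.0344750348.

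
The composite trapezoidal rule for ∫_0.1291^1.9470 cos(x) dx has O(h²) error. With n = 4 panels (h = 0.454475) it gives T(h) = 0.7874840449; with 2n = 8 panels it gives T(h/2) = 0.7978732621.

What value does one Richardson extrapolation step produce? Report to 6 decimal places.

0.801336

With r = 2 the leading error scales as h^2, so the weight is 2^2 = 4.
Difference of the inputs: 0.7978732621 − 0.7874840449 = 0.0103892172
Correction (A(h/2) − A(h))/(4 − 1) = 0.0103892172/3 = 0.0034630724
R = 0.7978732621 + 0.0034630724 = 0.8013363345
Shift from A(h/2): +0.0034630724.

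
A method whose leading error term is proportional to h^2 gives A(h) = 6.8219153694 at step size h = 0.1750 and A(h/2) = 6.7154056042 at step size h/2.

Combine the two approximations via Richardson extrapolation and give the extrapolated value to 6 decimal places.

r = 2: numerator weight 4, denominator 3.
2^2*A(h/2) = 26.8616224168; minus A(h) gives 20.0397070474.
Divide by 2^2 − 1 = 3.
So the Richardson estimate is 6.6799023491.
Shift from A(h/2): −0.0355032551.

6.679902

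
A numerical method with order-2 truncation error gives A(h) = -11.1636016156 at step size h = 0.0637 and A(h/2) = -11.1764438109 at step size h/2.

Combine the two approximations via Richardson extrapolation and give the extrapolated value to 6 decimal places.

-11.180725

With r = 2 the leading error scales as h^2, so the weight is 2^2 = 4.
Top: 4(-11.1764438109) − (-11.1636016156) = -33.5421736280
Denominator 4 − 1 = 3.
So the Richardson estimate is -11.1807245427.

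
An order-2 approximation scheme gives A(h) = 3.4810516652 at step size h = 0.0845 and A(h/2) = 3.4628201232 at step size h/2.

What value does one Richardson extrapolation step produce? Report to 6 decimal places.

With r = 2 the leading error scales as h^2, so the weight is 2^2 = 4.
Numerator 4 × A(h/2) − A(h) = 4 × 3.4628201232 − 3.4810516652 = 10.3702288276
R = 10.3702288276/3 = 3.4567429425

3.456743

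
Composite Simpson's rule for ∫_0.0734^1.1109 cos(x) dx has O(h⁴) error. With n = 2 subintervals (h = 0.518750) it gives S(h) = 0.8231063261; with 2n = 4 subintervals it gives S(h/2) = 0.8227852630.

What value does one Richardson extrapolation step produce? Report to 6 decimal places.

Leading term ∝ h^4; use weight 16 = 2^4.
Numerator 16*A(h/2) − A(h) = 16*0.8227852630 − 0.8231063261 = 12.3414578819
12.3414578819 ÷ 15 = 0.8227638588
Shift from A(h/2): −0.0000214042.

0.822764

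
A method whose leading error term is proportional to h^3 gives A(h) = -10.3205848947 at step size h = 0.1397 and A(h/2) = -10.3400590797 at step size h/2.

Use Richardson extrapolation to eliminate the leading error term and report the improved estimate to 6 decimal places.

-10.342841

With r = 3 the leading error scales as h^3, so the weight is 2^3 = 8.
8 × (-10.3400590797) = -82.7204726376; subtract (-10.3205848947) → -72.3998877429
(8 × (-10.3400590797) − (-10.3205848947))/(8 − 1) = -10.3428411061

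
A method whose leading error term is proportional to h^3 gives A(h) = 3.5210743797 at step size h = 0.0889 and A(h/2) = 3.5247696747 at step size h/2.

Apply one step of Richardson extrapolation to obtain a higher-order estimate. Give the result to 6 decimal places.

Leading term ∝ h^3; use weight 8 = 2^3.
A(h/2) − A(h) = 3.5247696747 − 3.5210743797 = 0.0036952950
Divide by 2^3 − 1 = 7: 0.0036952950/7 = 0.0005278993
R = 3.5247696747 + 0.0005278993 = 3.5252975740
Correction |R − A(h/2)| = 5.279e-04; gap |A(h/2) − A(h)| = 3.695e-03.

3.525298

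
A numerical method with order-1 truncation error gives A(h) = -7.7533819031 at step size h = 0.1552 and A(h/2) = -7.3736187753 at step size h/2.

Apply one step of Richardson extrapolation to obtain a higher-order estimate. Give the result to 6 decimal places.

-6.993856

With r = 1 the leading error scales as h^1, so the weight is 2^1 = 2.
2^1·A(h/2) = -14.7472375506; minus A(h) gives -6.9938556475.
Denominator 2 − 1 = 1.
(-6.9938556475) ÷ 1 = -6.9938556475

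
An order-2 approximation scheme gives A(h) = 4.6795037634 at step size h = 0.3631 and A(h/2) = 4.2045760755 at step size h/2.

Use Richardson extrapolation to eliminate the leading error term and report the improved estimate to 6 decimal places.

4.046267

r = 2, so 2^r = 4.
Weighted: 16.8183043020 − 4.6795037634 = 12.1388005386
Divide by 2^2 − 1 = 3.
12.1388005386 ÷ 3 = 4.0462668462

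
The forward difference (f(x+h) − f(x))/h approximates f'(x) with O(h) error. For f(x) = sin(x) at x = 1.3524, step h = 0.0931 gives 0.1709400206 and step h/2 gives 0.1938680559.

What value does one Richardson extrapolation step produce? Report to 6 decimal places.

Method order is 1; weight 2^1 = 2.
A(h/2) − A(h) = 0.1938680559 − 0.1709400206 = 0.0229280353
Correction (A(h/2) − A(h))/(2 − 1) = 0.0229280353/1 = 0.0229280353
R = A(h/2) + (A(h/2) − A(h))/1 = 0.1938680559 + 0.0229280353 = 0.2167960912

0.216796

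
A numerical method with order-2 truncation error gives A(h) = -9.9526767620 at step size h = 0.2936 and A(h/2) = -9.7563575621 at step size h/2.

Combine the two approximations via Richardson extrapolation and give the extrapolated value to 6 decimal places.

-9.690918

Leading term ∝ h^2; use weight 4 = 2^2.
Weighted: (-39.0254302484) − (-9.9526767620) = -29.0727534864
R = (-29.0727534864)/3 = -9.6909178288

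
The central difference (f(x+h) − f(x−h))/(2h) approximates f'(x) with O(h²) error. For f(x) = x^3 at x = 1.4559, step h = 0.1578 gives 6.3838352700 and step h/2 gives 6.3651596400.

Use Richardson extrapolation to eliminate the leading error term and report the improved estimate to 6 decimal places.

6.358934

r = 2: numerator weight 4, denominator 3.
2^2 × A(h/2) = 25.4606385600; minus A(h) gives 19.0768032900.
Divide by 2^2 − 1 = 3.
19.0768032900 ÷ 3 = 6.3589344300
Gap between inputs: 1.868e-02; correction applied: −0.0062252100.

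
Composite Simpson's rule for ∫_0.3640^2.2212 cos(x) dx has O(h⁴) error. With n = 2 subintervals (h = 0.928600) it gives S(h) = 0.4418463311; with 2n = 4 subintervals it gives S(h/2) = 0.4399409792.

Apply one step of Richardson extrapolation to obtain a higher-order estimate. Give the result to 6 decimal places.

0.439814

r = 4: numerator weight 16, denominator 15.
16 × 0.4399409792 = 7.0390556672; subtract 0.4418463311 → 6.5972093361
(16 × 0.4399409792 − 0.4418463311)/(16 − 1) = 0.4398139557
Gap between inputs: 1.905e-03; correction applied: −0.0001270235.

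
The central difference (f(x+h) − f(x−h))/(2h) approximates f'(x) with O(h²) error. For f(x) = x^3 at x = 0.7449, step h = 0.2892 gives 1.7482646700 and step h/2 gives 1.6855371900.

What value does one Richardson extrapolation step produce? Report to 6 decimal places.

1.664628

Order 2 gives 2^r = 4 and 2^r − 1 = 3.
Weighted: 6.7421487600 − 1.7482646700 = 4.9938840900
(4 × 1.6855371900 − 1.7482646700)/(4 − 1) = 1.6646280300
Shift from A(h/2): −0.0209091600.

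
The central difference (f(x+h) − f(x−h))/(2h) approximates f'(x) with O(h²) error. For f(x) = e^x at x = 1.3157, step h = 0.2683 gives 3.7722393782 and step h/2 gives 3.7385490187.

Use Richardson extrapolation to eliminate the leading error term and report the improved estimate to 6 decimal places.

Leading term ∝ h^2; use weight 4 = 2^2.
Weighted: 14.9541960748 − 3.7722393782 = 11.1819566966
11.1819566966 ÷ 3 = 3.7273188989

3.727319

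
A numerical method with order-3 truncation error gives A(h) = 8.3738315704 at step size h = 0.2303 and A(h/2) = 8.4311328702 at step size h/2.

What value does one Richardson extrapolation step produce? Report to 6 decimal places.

8.439319

With r = 3 the leading error scales as h^3, so the weight is 2^3 = 8.
8×8.4311328702 = 67.4490629616; subtract 8.3738315704 → 59.0752313912
Extrapolated: 59.0752313912 / 7 = 8.4393187702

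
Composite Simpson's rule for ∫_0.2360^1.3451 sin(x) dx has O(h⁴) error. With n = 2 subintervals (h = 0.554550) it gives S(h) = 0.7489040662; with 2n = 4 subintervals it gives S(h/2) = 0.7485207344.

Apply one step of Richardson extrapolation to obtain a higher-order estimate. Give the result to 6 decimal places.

Order 4 gives 2^r = 16 and 2^r − 1 = 15.
A(h/2) − A(h) = 0.7485207344 − 0.7489040662 = -0.0003833318
Divide by 2^4 − 1 = 15: (-0.0003833318)/15 = -0.0000255555
R = 0.7485207344 − 0.0000255555 = 0.7484951789
Shift from A(h/2): −0.0000255555.

0.748495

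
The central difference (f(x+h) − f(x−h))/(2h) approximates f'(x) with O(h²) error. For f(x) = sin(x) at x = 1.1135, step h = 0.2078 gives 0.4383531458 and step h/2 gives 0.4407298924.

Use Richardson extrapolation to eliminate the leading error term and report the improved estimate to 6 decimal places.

0.441522

Method order is 2; weight 2^2 = 4.
Numerator 4 × A(h/2) − A(h) = 4 × 0.4407298924 − 0.4383531458 = 1.3245664238
Extrapolated: 1.3245664238 / 3 = 0.4415221413
Shift from A(h/2): +0.0007922489.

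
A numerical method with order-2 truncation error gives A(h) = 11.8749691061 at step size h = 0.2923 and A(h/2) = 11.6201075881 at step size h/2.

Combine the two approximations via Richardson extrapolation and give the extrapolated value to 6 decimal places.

11.535154

r = 2: numerator weight 4, denominator 3.
2^2×A(h/2) = 46.4804303524; minus A(h) gives 34.6054612463.
R = 34.6054612463/3 = 11.5351537488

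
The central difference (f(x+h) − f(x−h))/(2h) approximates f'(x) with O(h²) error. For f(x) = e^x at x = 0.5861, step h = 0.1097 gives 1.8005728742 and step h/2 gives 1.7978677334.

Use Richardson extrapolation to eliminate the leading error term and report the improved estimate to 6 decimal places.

r = 2: numerator weight 4, denominator 3.
Top: 4(1.7978677334) − (1.8005728742) = 5.3908980594
5.3908980594 ÷ 3 = 1.7969660198

1.796966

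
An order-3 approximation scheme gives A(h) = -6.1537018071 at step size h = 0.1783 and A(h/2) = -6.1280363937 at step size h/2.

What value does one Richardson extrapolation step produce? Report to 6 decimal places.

Method order is 3; weight 2^3 = 8.
8×(-6.1280363937) = -49.0242911496; (-49.0242911496) − (-6.1537018071) = -42.8705893425
Divide by 2^3 − 1 = 7.
So the Richardson estimate is -6.1243699061.

-6.124370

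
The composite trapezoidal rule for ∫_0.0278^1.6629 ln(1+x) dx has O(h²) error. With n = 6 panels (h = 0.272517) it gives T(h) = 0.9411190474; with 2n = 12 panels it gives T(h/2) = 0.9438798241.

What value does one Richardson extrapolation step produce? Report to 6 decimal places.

0.944800

Order 2 gives 2^r = 4 and 2^r − 1 = 3.
A(h/2) − A(h) = 0.9438798241 − 0.9411190474 = 0.0027607767
Correction (A(h/2) − A(h))/(4 − 1) = 0.0027607767/3 = 0.0009202589
R = 0.9438798241 + 0.0009202589 = 0.9448000830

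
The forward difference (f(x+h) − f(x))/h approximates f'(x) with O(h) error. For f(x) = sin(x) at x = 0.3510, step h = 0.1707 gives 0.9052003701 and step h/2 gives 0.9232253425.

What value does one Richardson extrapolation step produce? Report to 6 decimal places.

0.941250

r = 1: numerator weight 2, denominator 1.
Numerator 2*A(h/2) − A(h) = 2*0.9232253425 − 0.9052003701 = 0.9412503149
Divide by 2^1 − 1 = 1.
R = 0.9412503149/1 = 0.9412503149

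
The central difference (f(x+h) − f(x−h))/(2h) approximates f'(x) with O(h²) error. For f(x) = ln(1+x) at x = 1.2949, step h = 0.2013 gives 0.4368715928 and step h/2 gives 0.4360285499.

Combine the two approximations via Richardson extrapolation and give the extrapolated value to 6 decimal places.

r = 2: numerator weight 4, denominator 3.
4×0.4360285499 − 0.4368715928 = 1.3072426068
(4×0.4360285499 − 0.4368715928)/(4 − 1) = 0.4357475356
Correction |R − A(h/2)| = 2.810e-04; gap |A(h/2) − A(h)| = 8.430e-04.

0.435748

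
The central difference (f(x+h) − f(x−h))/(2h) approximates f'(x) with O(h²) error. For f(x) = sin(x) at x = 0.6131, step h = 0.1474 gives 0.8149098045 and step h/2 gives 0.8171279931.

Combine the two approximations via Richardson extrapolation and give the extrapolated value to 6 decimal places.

0.817867

Leading term ∝ h^2; use weight 4 = 2^2.
Weighted: 3.2685119724 − 0.8149098045 = 2.4536021679
(4 × 0.8171279931 − 0.8149098045)/(4 − 1) = 0.8178673893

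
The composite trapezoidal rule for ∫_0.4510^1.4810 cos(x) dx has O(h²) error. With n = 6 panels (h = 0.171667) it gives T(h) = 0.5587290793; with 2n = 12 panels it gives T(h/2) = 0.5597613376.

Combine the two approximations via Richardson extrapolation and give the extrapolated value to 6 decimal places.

0.560105

Order 2 gives 2^r = 4 and 2^r − 1 = 3.
4 × 0.5597613376 = 2.2390453504; 2.2390453504 − 0.5587290793 = 1.6803162711
Divide by 2^2 − 1 = 3.
Result: 0.5601054237
Shift from A(h/2): +0.0003440861.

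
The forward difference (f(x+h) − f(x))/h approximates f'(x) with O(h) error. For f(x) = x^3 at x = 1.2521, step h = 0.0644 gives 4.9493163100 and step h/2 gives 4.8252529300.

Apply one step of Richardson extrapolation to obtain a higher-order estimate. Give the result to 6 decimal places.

Method order is 1; weight 2^1 = 2.
Numerator 2×A(h/2) − A(h) = 2×4.8252529300 − 4.9493163100 = 4.7011895500
R = 4.7011895500/1 = 4.7011895500

4.701190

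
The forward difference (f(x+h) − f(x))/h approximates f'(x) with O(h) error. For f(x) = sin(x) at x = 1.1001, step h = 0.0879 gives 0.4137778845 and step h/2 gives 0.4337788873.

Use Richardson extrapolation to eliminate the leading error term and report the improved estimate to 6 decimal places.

0.453780

Leading term ∝ h^1; use weight 2 = 2^1.
Numerator 2*A(h/2) − A(h) = 2*0.4337788873 − 0.4137778845 = 0.4537798901
0.4537798901 ÷ 1 = 0.4537798901
Shift from A(h/2): +0.0200010028.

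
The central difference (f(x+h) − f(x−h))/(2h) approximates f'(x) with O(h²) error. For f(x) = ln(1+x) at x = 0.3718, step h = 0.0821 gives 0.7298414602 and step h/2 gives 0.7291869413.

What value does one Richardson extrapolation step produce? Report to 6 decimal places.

r = 2: numerator weight 4, denominator 3.
2^2*A(h/2) = 2.9167477652; minus A(h) gives 2.1869063050.
Divide by 2^2 − 1 = 3.
Extrapolated: 2.1869063050 / 3 = 0.7289687683
Correction |R − A(h/2)| = 2.182e-04; gap |A(h/2) − A(h)| = 6.545e-04.

0.728969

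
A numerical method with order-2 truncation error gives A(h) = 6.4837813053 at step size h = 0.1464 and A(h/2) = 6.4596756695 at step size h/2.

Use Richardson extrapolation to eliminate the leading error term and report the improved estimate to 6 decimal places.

6.451640

Error is O(h^2); halving h shrinks it by 2^2 = 4.
Numerator 4·A(h/2) − A(h) = 4·6.4596756695 − 6.4837813053 = 19.3549213727
Denominator 4 − 1 = 3.
Extrapolated: 19.3549213727 / 3 = 6.4516404576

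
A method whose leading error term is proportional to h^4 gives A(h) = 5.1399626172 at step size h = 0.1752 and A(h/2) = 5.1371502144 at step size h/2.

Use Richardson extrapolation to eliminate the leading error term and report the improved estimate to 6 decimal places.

With r = 4 the leading error scales as h^4, so the weight is 2^4 = 16.
Numerator 16·A(h/2) − A(h) = 16·5.1371502144 − 5.1399626172 = 77.0544408132
(16·5.1371502144 − 5.1399626172)/(16 − 1) = 5.1369627209
Gap between inputs: 2.812e-03; correction applied: −0.0001874935.

5.136963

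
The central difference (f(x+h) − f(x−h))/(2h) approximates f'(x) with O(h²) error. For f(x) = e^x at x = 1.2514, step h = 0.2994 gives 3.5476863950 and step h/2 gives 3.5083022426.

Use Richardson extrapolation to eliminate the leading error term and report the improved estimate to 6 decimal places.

Method order is 2; weight 2^2 = 4.
Weighted: 14.0332089704 − 3.5476863950 = 10.4855225754
Extrapolated: 10.4855225754 / 3 = 3.4951741918

3.495174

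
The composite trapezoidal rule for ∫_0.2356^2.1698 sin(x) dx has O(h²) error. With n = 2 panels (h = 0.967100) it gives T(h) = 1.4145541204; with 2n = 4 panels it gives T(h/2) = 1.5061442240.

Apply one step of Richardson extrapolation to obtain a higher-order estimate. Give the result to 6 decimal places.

1.536674

r = 2: numerator weight 4, denominator 3.
4*1.5061442240 − 1.4145541204 = 4.6100227756
Extrapolated: 4.6100227756 / 3 = 1.5366742585
Shift from A(h/2): +0.0305300345.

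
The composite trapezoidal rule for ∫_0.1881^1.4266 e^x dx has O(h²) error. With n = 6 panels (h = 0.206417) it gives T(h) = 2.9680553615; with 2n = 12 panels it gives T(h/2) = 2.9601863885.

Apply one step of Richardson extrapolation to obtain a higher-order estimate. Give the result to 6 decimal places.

2.957563

r = 2, so 2^r = 4.
Numerator 4 × A(h/2) − A(h) = 4 × 2.9601863885 − 2.9680553615 = 8.8726901925
Denominator 4 − 1 = 3.
Result: 2.9575633975
Shift from A(h/2): −0.0026229910.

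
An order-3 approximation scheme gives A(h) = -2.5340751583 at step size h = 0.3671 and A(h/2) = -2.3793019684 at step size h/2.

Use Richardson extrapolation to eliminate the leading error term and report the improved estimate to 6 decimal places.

With r = 3 the leading error scales as h^3, so the weight is 2^3 = 8.
Difference of the inputs: -2.3793019684 − (-2.5340751583) = 0.1547731899
Divide by 2^3 − 1 = 7: 0.1547731899/7 = 0.0221104557
R = A(h/2) + (A(h/2) − A(h))/7 = -2.3793019684 + 0.0221104557 = -2.3571915127
Correction |R − A(h/2)| = 2.211e-02; gap |A(h/2) − A(h)| = 1.548e-01.

-2.357192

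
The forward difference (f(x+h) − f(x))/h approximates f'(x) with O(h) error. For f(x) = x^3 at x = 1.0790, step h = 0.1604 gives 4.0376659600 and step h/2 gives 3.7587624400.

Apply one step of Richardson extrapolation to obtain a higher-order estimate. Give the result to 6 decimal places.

The method has order 1: 2^1 = 2.
Numerator 2*A(h/2) − A(h) = 2*3.7587624400 − 4.0376659600 = 3.4798589200
3.4798589200 ÷ 1 = 3.4798589200
Shift from A(h/2): −0.2789035200.

3.479859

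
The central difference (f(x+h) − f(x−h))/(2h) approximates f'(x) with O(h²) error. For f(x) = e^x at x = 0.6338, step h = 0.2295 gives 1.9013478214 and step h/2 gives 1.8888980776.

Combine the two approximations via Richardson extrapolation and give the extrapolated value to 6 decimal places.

1.884748

Error is O(h^2); halving h shrinks it by 2^2 = 4.
Weighted: 7.5555923104 − 1.9013478214 = 5.6542444890
Divide by 2^2 − 1 = 3.
So the Richardson estimate is 1.8847481630.
Correction |R − A(h/2)| = 4.150e-03; gap |A(h/2) − A(h)| = 1.245e-02.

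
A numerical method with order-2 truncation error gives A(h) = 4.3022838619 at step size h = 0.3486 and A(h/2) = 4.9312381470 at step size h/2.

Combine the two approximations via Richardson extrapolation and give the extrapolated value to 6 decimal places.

The method has order 2: 2^2 = 4.
Difference of the inputs: 4.9312381470 − 4.3022838619 = 0.6289542851
Divide by 2^2 − 1 = 3: 0.6289542851/3 = 0.2096514284
R = 4.9312381470 + 0.2096514284 = 5.1408895754

5.140890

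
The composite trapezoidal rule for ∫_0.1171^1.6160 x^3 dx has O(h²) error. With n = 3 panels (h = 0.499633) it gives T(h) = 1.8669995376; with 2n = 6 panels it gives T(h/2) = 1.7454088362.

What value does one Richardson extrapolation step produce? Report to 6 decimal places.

1.704879

With r = 2 the leading error scales as h^2, so the weight is 2^2 = 4.
Numerator 4 × A(h/2) − A(h) = 4 × 1.7454088362 − 1.8669995376 = 5.1146358072
Denominator 4 − 1 = 3.
R = 5.1146358072/3 = 1.7048786024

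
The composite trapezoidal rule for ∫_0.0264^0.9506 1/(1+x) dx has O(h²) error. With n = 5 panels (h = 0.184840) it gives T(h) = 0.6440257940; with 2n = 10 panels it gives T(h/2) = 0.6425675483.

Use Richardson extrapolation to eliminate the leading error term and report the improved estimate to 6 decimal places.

0.642081

r = 2: numerator weight 4, denominator 3.
4×0.6425675483 = 2.5702701932; subtract 0.6440257940 → 1.9262443992
Denominator 4 − 1 = 3.
Extrapolated: 1.9262443992 / 3 = 0.6420814664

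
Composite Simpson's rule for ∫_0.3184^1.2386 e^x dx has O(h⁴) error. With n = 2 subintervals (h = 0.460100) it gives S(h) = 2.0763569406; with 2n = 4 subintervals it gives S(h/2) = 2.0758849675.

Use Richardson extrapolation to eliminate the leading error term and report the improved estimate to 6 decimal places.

2.075854

Order 4 gives 2^r = 16 and 2^r − 1 = 15.
A(h/2) − A(h) = 2.0758849675 − 2.0763569406 = -0.0004719731
Divide by 2^4 − 1 = 15: (-0.0004719731)/15 = -0.0000314649
R = A(h/2) + (A(h/2) − A(h))/15 = 2.0758849675 − 0.0000314649 = 2.0758535026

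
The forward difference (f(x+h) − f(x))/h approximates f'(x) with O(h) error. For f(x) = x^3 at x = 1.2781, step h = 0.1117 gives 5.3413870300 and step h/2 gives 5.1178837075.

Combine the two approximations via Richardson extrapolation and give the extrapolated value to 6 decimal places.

4.894380

Order 1 gives 2^r = 2 and 2^r − 1 = 1.
Weighted: 10.2357674150 − 5.3413870300 = 4.8943803850
Denominator 2 − 1 = 1.
Result: 4.8943803850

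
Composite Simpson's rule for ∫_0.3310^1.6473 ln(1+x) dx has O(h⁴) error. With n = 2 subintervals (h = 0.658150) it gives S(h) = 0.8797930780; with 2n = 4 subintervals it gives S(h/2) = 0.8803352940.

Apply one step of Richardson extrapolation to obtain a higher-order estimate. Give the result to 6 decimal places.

r = 4: numerator weight 16, denominator 15.
16*0.8803352940 = 14.0853647040; 14.0853647040 − 0.8797930780 = 13.2055716260
Denominator 16 − 1 = 15.
R = 13.2055716260/15 = 0.8803714417

0.880371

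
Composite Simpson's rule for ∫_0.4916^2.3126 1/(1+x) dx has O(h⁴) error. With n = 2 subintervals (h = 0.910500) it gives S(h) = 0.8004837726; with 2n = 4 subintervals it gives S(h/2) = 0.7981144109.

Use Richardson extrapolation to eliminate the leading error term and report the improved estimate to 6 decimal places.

r = 4, so 2^r = 16.
Weighted: 12.7698305744 − 0.8004837726 = 11.9693468018
Denominator 16 − 1 = 15.
11.9693468018 ÷ 15 = 0.7979564535
Correction |R − A(h/2)| = 1.580e-04; gap |A(h/2) − A(h)| = 2.369e-03.

0.797956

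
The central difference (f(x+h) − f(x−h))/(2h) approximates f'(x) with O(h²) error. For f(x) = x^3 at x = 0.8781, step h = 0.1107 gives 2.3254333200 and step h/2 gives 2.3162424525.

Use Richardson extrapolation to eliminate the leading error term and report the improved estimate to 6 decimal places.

2.313179

r = 2: numerator weight 4, denominator 3.
4·2.3162424525 − 2.3254333200 = 6.9395364900
Divide by 2^2 − 1 = 3.
6.9395364900 ÷ 3 = 2.3131788300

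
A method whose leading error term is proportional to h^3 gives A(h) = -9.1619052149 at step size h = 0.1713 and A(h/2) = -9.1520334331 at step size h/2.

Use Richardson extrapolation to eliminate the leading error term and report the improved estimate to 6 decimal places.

-9.150623

Order 3 gives 2^r = 8 and 2^r − 1 = 7.
Numerator 8·A(h/2) − A(h) = 8·(-9.1520334331) − (-9.1619052149) = -64.0543622499
(-64.0543622499) ÷ 7 = -9.1506231786
Gap between inputs: 9.872e-03; correction applied: +0.0014102545.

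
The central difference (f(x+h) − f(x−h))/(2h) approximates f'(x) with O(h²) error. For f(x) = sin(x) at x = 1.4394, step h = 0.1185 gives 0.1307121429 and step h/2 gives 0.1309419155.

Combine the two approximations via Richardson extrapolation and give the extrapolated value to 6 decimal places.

Leading term ∝ h^2; use weight 4 = 2^2.
Weighted: 0.5237676620 − 0.1307121429 = 0.3930555191
0.3930555191 ÷ 3 = 0.1310185064

0.131019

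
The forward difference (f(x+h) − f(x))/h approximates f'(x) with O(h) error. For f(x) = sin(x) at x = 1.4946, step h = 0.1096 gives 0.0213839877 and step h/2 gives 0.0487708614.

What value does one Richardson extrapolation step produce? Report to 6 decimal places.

0.076158

r = 1, so 2^r = 2.
Weighted: 0.0975417228 − 0.0213839877 = 0.0761577351
Denominator 2 − 1 = 1.
0.0761577351 ÷ 1 = 0.0761577351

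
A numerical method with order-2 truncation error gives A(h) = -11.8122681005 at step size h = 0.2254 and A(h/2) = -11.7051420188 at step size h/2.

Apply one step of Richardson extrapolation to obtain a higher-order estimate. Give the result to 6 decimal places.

r = 2, so 2^r = 4.
Difference of the inputs: -11.7051420188 − (-11.8122681005) = 0.1071260817
Correction (A(h/2) − A(h))/(4 − 1) = 0.1071260817/3 = 0.0357086939
R = A(h/2) + (A(h/2) − A(h))/3 = -11.7051420188 + 0.0357086939 = -11.6694333249
Gap between inputs: 1.071e-01; correction applied: +0.0357086939.

-11.669433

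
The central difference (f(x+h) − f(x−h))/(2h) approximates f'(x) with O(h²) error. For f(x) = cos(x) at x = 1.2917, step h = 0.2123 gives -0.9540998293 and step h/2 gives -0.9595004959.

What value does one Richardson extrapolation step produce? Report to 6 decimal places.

-0.961301

With r = 2 the leading error scales as h^2, so the weight is 2^2 = 4.
4*(-0.9595004959) = -3.8380019836; subtract (-0.9540998293) → -2.8839021543
Divide by 2^2 − 1 = 3.
(4*(-0.9595004959) − (-0.9540998293))/(4 − 1) = -0.9613007181
Shift from A(h/2): −0.0018002222.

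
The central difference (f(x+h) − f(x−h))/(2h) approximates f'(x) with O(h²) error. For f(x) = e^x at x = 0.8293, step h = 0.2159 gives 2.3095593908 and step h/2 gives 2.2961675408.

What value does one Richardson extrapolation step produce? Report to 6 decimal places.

Method order is 2; weight 2^2 = 4.
4 × 2.2961675408 = 9.1846701632; subtract 2.3095593908 → 6.8751107724
Divide by 2^2 − 1 = 3.
6.8751107724 ÷ 3 = 2.2917035908

2.291704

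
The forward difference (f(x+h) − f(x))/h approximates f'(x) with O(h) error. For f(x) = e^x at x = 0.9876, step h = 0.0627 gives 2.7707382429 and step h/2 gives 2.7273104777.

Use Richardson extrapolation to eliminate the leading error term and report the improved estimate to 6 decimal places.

2.683883

Error is O(h^1); halving h shrinks it by 2^1 = 2.
Top: 2(2.7273104777) − (2.7707382429) = 2.6838827125
Denominator 2 − 1 = 1.
(2*2.7273104777 − 2.7707382429)/(2 − 1) = 2.6838827125
Correction |R − A(h/2)| = 4.343e-02; gap |A(h/2) − A(h)| = 4.343e-02.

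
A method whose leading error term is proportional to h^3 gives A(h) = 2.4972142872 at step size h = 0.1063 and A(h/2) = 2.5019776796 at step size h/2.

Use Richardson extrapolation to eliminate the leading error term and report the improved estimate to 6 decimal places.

Method order is 3; weight 2^3 = 8.
8×2.5019776796 = 20.0158214368; 20.0158214368 − 2.4972142872 = 17.5186071496
Extrapolated: 17.5186071496 / 7 = 2.5026581642

2.502658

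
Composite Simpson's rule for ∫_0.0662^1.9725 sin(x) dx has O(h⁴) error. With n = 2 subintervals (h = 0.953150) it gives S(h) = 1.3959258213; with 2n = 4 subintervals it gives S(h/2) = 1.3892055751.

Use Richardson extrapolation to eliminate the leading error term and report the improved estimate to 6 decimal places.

1.388758

Order 4 gives 2^r = 16 and 2^r − 1 = 15.
16*1.3892055751 = 22.2272892016; subtract 1.3959258213 → 20.8313633803
(16*1.3892055751 − 1.3959258213)/(16 − 1) = 1.3887575587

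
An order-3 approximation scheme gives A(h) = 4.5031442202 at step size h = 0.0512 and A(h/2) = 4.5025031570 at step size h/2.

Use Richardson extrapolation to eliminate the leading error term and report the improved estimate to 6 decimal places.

With r = 3 the leading error scales as h^3, so the weight is 2^3 = 8.
8*4.5025031570 − 4.5031442202 = 31.5168810358
Extrapolated: 31.5168810358 / 7 = 4.5024115765

4.502412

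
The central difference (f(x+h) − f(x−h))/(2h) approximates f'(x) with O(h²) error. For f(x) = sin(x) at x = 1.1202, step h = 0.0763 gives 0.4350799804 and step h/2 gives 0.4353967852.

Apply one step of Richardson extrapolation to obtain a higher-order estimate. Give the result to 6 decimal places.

0.435502

The method has order 2: 2^2 = 4.
Difference of the inputs: 0.4353967852 − 0.4350799804 = 0.0003168048
Correction (A(h/2) − A(h))/(4 − 1) = 0.0003168048/3 = 0.0001056016
R = A(h/2) + (A(h/2) − A(h))/3 = 0.4353967852 + 0.0001056016 = 0.4355023868
Gap between inputs: 3.168e-04; correction applied: +0.0001056016.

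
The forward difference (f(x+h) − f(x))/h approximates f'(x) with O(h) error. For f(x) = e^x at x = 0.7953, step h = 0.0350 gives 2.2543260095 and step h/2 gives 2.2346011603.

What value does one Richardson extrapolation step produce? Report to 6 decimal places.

2.214876

Method order is 1; weight 2^1 = 2.
Numerator 2*A(h/2) − A(h) = 2*2.2346011603 − 2.2543260095 = 2.2148763111
Divide by 2^1 − 1 = 1.
R = 2.2148763111/1 = 2.2148763111
Shift from A(h/2): −0.0197248492.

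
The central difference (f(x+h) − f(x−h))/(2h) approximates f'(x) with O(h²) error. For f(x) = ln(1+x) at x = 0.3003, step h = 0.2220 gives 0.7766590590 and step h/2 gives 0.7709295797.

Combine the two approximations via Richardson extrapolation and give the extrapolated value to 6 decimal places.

0.769020

Method order is 2; weight 2^2 = 4.
Top: 4(0.7709295797) − (0.7766590590) = 2.3070592598
Extrapolated: 2.3070592598 / 3 = 0.7690197533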